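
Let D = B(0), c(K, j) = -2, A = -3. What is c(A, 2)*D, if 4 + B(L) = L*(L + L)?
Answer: 8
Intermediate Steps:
B(L) = -4 + 2*L² (B(L) = -4 + L*(L + L) = -4 + L*(2*L) = -4 + 2*L²)
D = -4 (D = -4 + 2*0² = -4 + 2*0 = -4 + 0 = -4)
c(A, 2)*D = -2*(-4) = 8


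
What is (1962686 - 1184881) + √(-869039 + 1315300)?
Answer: 777805 + √446261 ≈ 7.7847e+5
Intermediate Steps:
(1962686 - 1184881) + √(-869039 + 1315300) = 777805 + √446261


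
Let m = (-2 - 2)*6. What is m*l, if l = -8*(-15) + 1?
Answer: -2904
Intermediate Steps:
l = 121 (l = 120 + 1 = 121)
m = -24 (m = -4*6 = -24)
m*l = -24*121 = -2904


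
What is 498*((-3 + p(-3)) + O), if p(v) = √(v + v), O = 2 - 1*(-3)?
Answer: 996 + 498*I*√6 ≈ 996.0 + 1219.8*I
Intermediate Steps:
O = 5 (O = 2 + 3 = 5)
p(v) = √2*√v (p(v) = √(2*v) = √2*√v)
498*((-3 + p(-3)) + O) = 498*((-3 + √2*√(-3)) + 5) = 498*((-3 + √2*(I*√3)) + 5) = 498*((-3 + I*√6) + 5) = 498*(2 + I*√6) = 996 + 498*I*√6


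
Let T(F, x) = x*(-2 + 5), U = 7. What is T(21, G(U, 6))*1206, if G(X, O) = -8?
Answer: -28944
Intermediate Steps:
T(F, x) = 3*x (T(F, x) = x*3 = 3*x)
T(21, G(U, 6))*1206 = (3*(-8))*1206 = -24*1206 = -28944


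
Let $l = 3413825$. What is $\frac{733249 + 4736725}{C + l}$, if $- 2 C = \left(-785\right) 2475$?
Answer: $\frac{10939948}{8770525} \approx 1.2474$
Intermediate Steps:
$C = \frac{1942875}{2}$ ($C = - \frac{\left(-785\right) 2475}{2} = \left(- \frac{1}{2}\right) \left(-1942875\right) = \frac{1942875}{2} \approx 9.7144 \cdot 10^{5}$)
$\frac{733249 + 4736725}{C + l} = \frac{733249 + 4736725}{\frac{1942875}{2} + 3413825} = \frac{5469974}{\frac{8770525}{2}} = 5469974 \cdot \frac{2}{8770525} = \frac{10939948}{8770525}$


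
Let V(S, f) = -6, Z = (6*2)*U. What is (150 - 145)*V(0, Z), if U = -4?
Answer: -30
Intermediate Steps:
Z = -48 (Z = (6*2)*(-4) = 12*(-4) = -48)
(150 - 145)*V(0, Z) = (150 - 145)*(-6) = 5*(-6) = -30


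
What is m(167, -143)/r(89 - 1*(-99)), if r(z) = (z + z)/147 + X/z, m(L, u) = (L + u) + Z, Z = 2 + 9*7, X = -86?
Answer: 1229802/29023 ≈ 42.373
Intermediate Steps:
Z = 65 (Z = 2 + 63 = 65)
m(L, u) = 65 + L + u (m(L, u) = (L + u) + 65 = 65 + L + u)
r(z) = -86/z + 2*z/147 (r(z) = (z + z)/147 - 86/z = (2*z)*(1/147) - 86/z = 2*z/147 - 86/z = -86/z + 2*z/147)
m(167, -143)/r(89 - 1*(-99)) = (65 + 167 - 143)/(-86/(89 - 1*(-99)) + 2*(89 - 1*(-99))/147) = 89/(-86/(89 + 99) + 2*(89 + 99)/147) = 89/(-86/188 + (2/147)*188) = 89/(-86*1/188 + 376/147) = 89/(-43/94 + 376/147) = 89/(29023/13818) = 89*(13818/29023) = 1229802/29023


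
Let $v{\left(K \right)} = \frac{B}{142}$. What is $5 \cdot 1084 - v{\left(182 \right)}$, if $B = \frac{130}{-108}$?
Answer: $\frac{41560625}{7668} \approx 5420.0$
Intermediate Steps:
$B = - \frac{65}{54}$ ($B = 130 \left(- \frac{1}{108}\right) = - \frac{65}{54} \approx -1.2037$)
$v{\left(K \right)} = - \frac{65}{7668}$ ($v{\left(K \right)} = - \frac{65}{54 \cdot 142} = \left(- \frac{65}{54}\right) \frac{1}{142} = - \frac{65}{7668}$)
$5 \cdot 1084 - v{\left(182 \right)} = 5 \cdot 1084 - - \frac{65}{7668} = 5420 + \frac{65}{7668} = \frac{41560625}{7668}$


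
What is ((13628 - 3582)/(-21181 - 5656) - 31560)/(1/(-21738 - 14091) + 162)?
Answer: -30346653010014/155769918589 ≈ -194.82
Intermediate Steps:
((13628 - 3582)/(-21181 - 5656) - 31560)/(1/(-21738 - 14091) + 162) = (10046/(-26837) - 31560)/(1/(-35829) + 162) = (10046*(-1/26837) - 31560)/(-1/35829 + 162) = (-10046/26837 - 31560)/(5804297/35829) = -846985766/26837*35829/5804297 = -30346653010014/155769918589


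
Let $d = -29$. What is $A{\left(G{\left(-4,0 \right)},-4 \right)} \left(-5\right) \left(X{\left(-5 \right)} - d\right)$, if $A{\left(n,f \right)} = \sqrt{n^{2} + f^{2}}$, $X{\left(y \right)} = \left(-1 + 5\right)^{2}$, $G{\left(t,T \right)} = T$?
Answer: $-900$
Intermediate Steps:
$X{\left(y \right)} = 16$ ($X{\left(y \right)} = 4^{2} = 16$)
$A{\left(n,f \right)} = \sqrt{f^{2} + n^{2}}$
$A{\left(G{\left(-4,0 \right)},-4 \right)} \left(-5\right) \left(X{\left(-5 \right)} - d\right) = \sqrt{\left(-4\right)^{2} + 0^{2}} \left(-5\right) \left(16 - -29\right) = \sqrt{16 + 0} \left(-5\right) \left(16 + 29\right) = \sqrt{16} \left(-5\right) 45 = 4 \left(-5\right) 45 = \left(-20\right) 45 = -900$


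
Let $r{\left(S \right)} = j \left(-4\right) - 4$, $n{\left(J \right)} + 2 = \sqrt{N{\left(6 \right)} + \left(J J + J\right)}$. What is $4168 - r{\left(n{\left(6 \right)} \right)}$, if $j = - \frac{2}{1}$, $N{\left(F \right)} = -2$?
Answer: $4164$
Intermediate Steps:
$n{\left(J \right)} = -2 + \sqrt{-2 + J + J^{2}}$ ($n{\left(J \right)} = -2 + \sqrt{-2 + \left(J J + J\right)} = -2 + \sqrt{-2 + \left(J^{2} + J\right)} = -2 + \sqrt{-2 + \left(J + J^{2}\right)} = -2 + \sqrt{-2 + J + J^{2}}$)
$j = -2$ ($j = \left(-2\right) 1 = -2$)
$r{\left(S \right)} = 4$ ($r{\left(S \right)} = \left(-2\right) \left(-4\right) - 4 = 8 - 4 = 4$)
$4168 - r{\left(n{\left(6 \right)} \right)} = 4168 - 4 = 4164$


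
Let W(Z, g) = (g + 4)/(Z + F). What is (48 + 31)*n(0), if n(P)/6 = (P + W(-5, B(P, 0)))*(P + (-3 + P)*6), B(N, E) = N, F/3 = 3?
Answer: -8532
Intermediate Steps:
F = 9 (F = 3*3 = 9)
W(Z, g) = (4 + g)/(9 + Z) (W(Z, g) = (g + 4)/(Z + 9) = (4 + g)/(9 + Z))
n(P) = 6*(1 + 5*P/4)*(-18 + 7*P) (n(P) = 6*((P + (4 + P)/(9 - 5))*(P + (-3 + P)*6)) = 6*((P + (4 + P)/4)*(P + (-18 + 6*P))) = 6*((P + (4 + P)/4)*(-18 + 7*P)) = 6*((P + (1 + P/4))*(-18 + 7*P)) = 6*((1 + 5*P/4)*(-18 + 7*P)) = 6*(1 + 5*P/4)*(-18 + 7*P))
(48 + 31)*n(0) = (48 + 31)*(-108 - 93*0 + (105/2)*0²) = 79*(-108 + 0 + (105/2)*0) = 79*(-108 + 0 + 0) = 79*(-108) = -8532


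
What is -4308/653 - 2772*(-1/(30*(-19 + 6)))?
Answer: -581706/42445 ≈ -13.705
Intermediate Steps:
-4308/653 - 2772*(-1/(30*(-19 + 6))) = -4308*1/653 - 2772/((-30*(-13))) = -4308/653 - 2772/390 = -4308/653 - 2772*1/390 = -4308/653 - 462/65 = -581706/42445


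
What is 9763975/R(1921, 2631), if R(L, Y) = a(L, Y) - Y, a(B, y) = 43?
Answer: -9763975/2588 ≈ -3772.8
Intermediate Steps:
R(L, Y) = 43 - Y
9763975/R(1921, 2631) = 9763975/(43 - 1*2631) = 9763975/(43 - 2631) = 9763975/(-2588) = 9763975*(-1/2588) = -9763975/2588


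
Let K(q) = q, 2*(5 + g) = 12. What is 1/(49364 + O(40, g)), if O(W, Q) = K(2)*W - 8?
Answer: 1/49436 ≈ 2.0228e-5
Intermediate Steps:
g = 1 (g = -5 + (1/2)*12 = -5 + 6 = 1)
O(W, Q) = -8 + 2*W (O(W, Q) = 2*W - 8 = -8 + 2*W)
1/(49364 + O(40, g)) = 1/(49364 + (-8 + 2*40)) = 1/(49364 + (-8 + 80)) = 1/(49364 + 72) = 1/49436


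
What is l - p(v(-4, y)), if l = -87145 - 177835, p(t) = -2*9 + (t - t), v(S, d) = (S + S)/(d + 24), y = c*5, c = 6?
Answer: -264962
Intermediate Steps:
y = 30 (y = 6*5 = 30)
v(S, d) = 2*S/(24 + d) (v(S, d) = (2*S)/(24 + d) = 2*S/(24 + d))
p(t) = -18 (p(t) = -18 + 0 = -18)
l = -264980
l - p(v(-4, y)) = -264980 - 1*(-18) = -264980 + 18 = -264962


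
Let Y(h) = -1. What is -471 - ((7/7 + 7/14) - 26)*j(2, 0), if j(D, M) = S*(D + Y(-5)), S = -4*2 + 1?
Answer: -1285/2 ≈ -642.50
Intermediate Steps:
S = -7 (S = -8 + 1 = -7)
j(D, M) = 7 - 7*D (j(D, M) = -7*(D - 1) = -7*(-1 + D) = 7 - 7*D)
-471 - ((7/7 + 7/14) - 26)*j(2, 0) = -471 - ((7/7 + 7/14) - 26)*(7 - 7*2) = -471 - ((7*(⅐) + 7*(1/14)) - 26)*(7 - 14) = -471 - ((1 + ½) - 26)*(-7) = -471 - (3/2 - 26)*(-7) = -471 - (-49)*(-7)/2 = -471 - 1*343/2 = -471 - 343/2 = -1285/2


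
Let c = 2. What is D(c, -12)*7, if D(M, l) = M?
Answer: 14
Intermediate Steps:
D(c, -12)*7 = 2*7 = 14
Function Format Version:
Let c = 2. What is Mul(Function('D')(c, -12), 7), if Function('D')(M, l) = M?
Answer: 14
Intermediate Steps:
Mul(Function('D')(c, -12), 7) = Mul(2, 7) = 14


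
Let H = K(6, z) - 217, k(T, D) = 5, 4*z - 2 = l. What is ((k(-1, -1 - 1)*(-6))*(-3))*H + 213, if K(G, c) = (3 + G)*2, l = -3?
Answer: -17697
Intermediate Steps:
z = -1/4 (z = 1/2 + (1/4)*(-3) = 1/2 - 3/4 = -1/4 ≈ -0.25000)
K(G, c) = 6 + 2*G
H = -199 (H = (6 + 2*6) - 217 = (6 + 12) - 217 = 18 - 217 = -199)
((k(-1, -1 - 1)*(-6))*(-3))*H + 213 = ((5*(-6))*(-3))*(-199) + 213 = -30*(-3)*(-199) + 213 = 90*(-199) + 213 = -17910 + 213 = -17697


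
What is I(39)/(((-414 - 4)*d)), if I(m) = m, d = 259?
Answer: -39/108262 ≈ -0.00036024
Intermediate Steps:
I(39)/(((-414 - 4)*d)) = 39/(((-414 - 4)*259)) = 39/((-418*259)) = 39/(-108262) = 39*(-1/108262) = -39/108262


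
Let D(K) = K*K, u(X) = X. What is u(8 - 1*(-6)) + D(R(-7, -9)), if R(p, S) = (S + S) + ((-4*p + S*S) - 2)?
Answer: 7935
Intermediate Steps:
R(p, S) = -2 + S² - 4*p + 2*S (R(p, S) = 2*S + ((-4*p + S²) - 2) = 2*S + ((S² - 4*p) - 2) = 2*S + (-2 + S² - 4*p) = -2 + S² - 4*p + 2*S)
D(K) = K²
u(8 - 1*(-6)) + D(R(-7, -9)) = (8 - 1*(-6)) + (-2 + (-9)² - 4*(-7) + 2*(-9))² = (8 + 6) + (-2 + 81 + 28 - 18)² = 14 + 89² = 14 + 7921 = 7935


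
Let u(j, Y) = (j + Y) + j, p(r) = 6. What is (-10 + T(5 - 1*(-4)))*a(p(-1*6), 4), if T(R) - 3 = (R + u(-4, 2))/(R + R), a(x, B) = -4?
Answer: 82/3 ≈ 27.333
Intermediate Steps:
u(j, Y) = Y + 2*j (u(j, Y) = (Y + j) + j = Y + 2*j)
T(R) = 3 + (-6 + R)/(2*R) (T(R) = 3 + (R + (2 + 2*(-4)))/(R + R) = 3 + (R + (2 - 8))/((2*R)) = 3 + (R - 6)*(1/(2*R)) = 3 + (-6 + R)*(1/(2*R)) = 3 + (-6 + R)/(2*R))
(-10 + T(5 - 1*(-4)))*a(p(-1*6), 4) = (-10 + (7/2 - 3/(5 - 1*(-4))))*(-4) = (-10 + (7/2 - 3/(5 + 4)))*(-4) = (-10 + (7/2 - 3/9))*(-4) = (-10 + (7/2 - 3*⅑))*(-4) = (-10 + (7/2 - ⅓))*(-4) = (-10 + 19/6)*(-4) = -41/6*(-4) = 82/3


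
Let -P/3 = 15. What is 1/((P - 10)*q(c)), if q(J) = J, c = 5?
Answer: -1/275 ≈ -0.0036364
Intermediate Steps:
P = -45 (P = -3*15 = -45)
1/((P - 10)*q(c)) = 1/((-45 - 10)*5) = 1/(-55*5) = 1/(-275) = -1/275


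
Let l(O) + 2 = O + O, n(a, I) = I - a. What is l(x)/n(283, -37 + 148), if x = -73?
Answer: 37/43 ≈ 0.86047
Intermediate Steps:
l(O) = -2 + 2*O (l(O) = -2 + (O + O) = -2 + 2*O)
l(x)/n(283, -37 + 148) = (-2 + 2*(-73))/((-37 + 148) - 1*283) = (-2 - 146)/(111 - 283) = -148/(-172) = -148*(-1/172) = 37/43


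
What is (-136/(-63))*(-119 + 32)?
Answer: -3944/21 ≈ -187.81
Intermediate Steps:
(-136/(-63))*(-119 + 32) = -136*(-1/63)*(-87) = (136/63)*(-87) = -3944/21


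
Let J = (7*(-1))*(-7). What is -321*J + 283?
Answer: -15446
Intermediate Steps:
J = 49 (J = -7*(-7) = 49)
-321*J + 283 = -321*49 + 283 = -15729 + 283 = -15446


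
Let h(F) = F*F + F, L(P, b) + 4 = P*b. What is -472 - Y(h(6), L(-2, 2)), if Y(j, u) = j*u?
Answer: -136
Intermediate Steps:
L(P, b) = -4 + P*b
h(F) = F + F**2 (h(F) = F**2 + F = F + F**2)
-472 - Y(h(6), L(-2, 2)) = -472 - 6*(1 + 6)*(-4 - 2*2) = -472 - 6*7*(-4 - 4) = -472 - 42*(-8) = -472 - 1*(-336) = -472 + 336 = -136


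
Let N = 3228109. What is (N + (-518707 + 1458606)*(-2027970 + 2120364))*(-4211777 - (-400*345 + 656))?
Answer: -353841103790294395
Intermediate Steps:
(N + (-518707 + 1458606)*(-2027970 + 2120364))*(-4211777 - (-400*345 + 656)) = (3228109 + (-518707 + 1458606)*(-2027970 + 2120364))*(-4211777 - (-400*345 + 656)) = (3228109 + 939899*92394)*(-4211777 - (-138000 + 656)) = (3228109 + 86841028206)*(-4211777 - 1*(-137344)) = 86844256315*(-4211777 + 137344) = 86844256315*(-4074433) = -353841103790294395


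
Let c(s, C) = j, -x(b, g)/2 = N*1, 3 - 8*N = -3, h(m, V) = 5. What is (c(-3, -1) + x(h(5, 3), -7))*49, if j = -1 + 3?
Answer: 49/2 ≈ 24.500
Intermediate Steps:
j = 2
N = ¾ (N = 3/8 - ⅛*(-3) = 3/8 + 3/8 = ¾ ≈ 0.75000)
x(b, g) = -3/2
c(s, C) = 2
(c(-3, -1) + x(h(5, 3), -7))*49 = (2 - 3/2)*49 = (½)*49 = 49/2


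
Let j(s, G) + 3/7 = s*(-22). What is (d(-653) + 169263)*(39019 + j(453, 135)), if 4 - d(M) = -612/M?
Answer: 22478415328952/4571 ≈ 4.9176e+9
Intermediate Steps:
j(s, G) = -3/7 - 22*s (j(s, G) = -3/7 + s*(-22) = -3/7 - 22*s)
d(M) = 4 + 612/M (d(M) = 4 - (-612)/M = 4 + 612/M)
(d(-653) + 169263)*(39019 + j(453, 135)) = ((4 + 612/(-653)) + 169263)*(39019 + (-3/7 - 22*453)) = ((4 + 612*(-1/653)) + 169263)*(39019 + (-3/7 - 9966)) = ((4 - 612/653) + 169263)*(39019 - 69765/7) = (2000/653 + 169263)*(203368/7) = (110530739/653)*(203368/7) = 22478415328952/4571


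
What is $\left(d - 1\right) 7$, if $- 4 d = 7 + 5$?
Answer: $-28$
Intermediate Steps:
$d = -3$ ($d = - \frac{7 + 5}{4} = \left(- \frac{1}{4}\right) 12 = -3$)
$\left(d - 1\right) 7 = \left(-3 - 1\right) 7 = \left(-4\right) 7 = -28$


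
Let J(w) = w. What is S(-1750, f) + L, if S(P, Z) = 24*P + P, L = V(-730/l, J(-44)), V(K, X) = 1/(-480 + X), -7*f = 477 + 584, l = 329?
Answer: -22925001/524 ≈ -43750.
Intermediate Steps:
f = -1061/7 (f = -(477 + 584)/7 = -⅐*1061 = -1061/7 ≈ -151.57)
L = -1/524 (L = 1/(-480 - 44) = 1/(-524) = -1/524 ≈ -0.0019084)
S(P, Z) = 25*P
S(-1750, f) + L = 25*(-1750) - 1/524 = -43750 - 1/524 = -22925001/524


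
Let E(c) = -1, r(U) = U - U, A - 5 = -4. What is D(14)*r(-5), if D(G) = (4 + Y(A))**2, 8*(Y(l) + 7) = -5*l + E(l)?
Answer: 0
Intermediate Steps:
A = 1 (A = 5 - 4 = 1)
r(U) = 0
Y(l) = -57/8 - 5*l/8 (Y(l) = -7 + (-5*l - 1)/8 = -7 + (-1 - 5*l)/8 = -7 + (-1/8 - 5*l/8) = -57/8 - 5*l/8)
D(G) = 225/16 (D(G) = (4 + (-57/8 - 5/8*1))**2 = (4 + (-57/8 - 5/8))**2 = (4 - 31/4)**2 = (-15/4)**2 = 225/16)
D(14)*r(-5) = (225/16)*0 = 0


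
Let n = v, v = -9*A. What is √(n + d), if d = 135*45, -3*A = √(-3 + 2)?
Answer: √(6075 + 3*I) ≈ 77.942 + 0.0192*I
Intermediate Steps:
A = -I/3 (A = -√(-3 + 2)/3 = -I/3 ≈ -0.33333*I)
v = 3*I (v = -(-3)*I = 3*I ≈ 3.0*I)
n = 3*I ≈ 3.0*I
d = 6075
√(n + d) = √(3*I + 6075) = √(6075 + 3*I)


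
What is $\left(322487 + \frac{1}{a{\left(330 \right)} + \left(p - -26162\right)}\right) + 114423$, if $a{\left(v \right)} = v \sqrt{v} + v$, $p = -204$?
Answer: $\frac{35778666072416}{81890243} - \frac{165 \sqrt{330}}{327560972} \approx 4.3691 \cdot 10^{5}$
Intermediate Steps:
$a{\left(v \right)} = v + v^{\frac{3}{2}}$ ($a{\left(v \right)} = v^{\frac{3}{2}} + v = v + v^{\frac{3}{2}}$)
$\left(322487 + \frac{1}{a{\left(330 \right)} + \left(p - -26162\right)}\right) + 114423 = \left(322487 + \frac{1}{\left(330 + 330^{\frac{3}{2}}\right) - -25958}\right) + 114423 = \left(322487 + \frac{1}{\left(330 + 330 \sqrt{330}\right) + \left(-204 + 26162\right)}\right) + 114423 = \left(322487 + \frac{1}{\left(330 + 330 \sqrt{330}\right) + 25958}\right) + 114423 = \left(322487 + \frac{1}{26288 + 330 \sqrt{330}}\right) + 114423 = 436910 + \frac{1}{26288 + 330 \sqrt{330}}$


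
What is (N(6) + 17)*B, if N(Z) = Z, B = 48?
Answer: 1104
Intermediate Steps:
(N(6) + 17)*B = (6 + 17)*48 = 23*48 = 1104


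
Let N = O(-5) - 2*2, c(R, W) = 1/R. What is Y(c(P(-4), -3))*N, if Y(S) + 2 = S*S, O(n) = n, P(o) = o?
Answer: 279/16 ≈ 17.438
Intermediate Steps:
Y(S) = -2 + S² (Y(S) = -2 + S*S = -2 + S²)
N = -9 (N = -5 - 2*2 = -5 - 4 = -9)
Y(c(P(-4), -3))*N = (-2 + (1/(-4))²)*(-9) = (-2 + (-¼)²)*(-9) = (-2 + 1/16)*(-9) = -31/16*(-9) = 279/16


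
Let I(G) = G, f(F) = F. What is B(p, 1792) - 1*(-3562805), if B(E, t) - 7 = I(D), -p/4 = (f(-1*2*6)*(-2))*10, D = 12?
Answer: 3562824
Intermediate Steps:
p = -960 (p = -4*(-1*2*6)*(-2)*10 = -4*-2*6*(-2)*10 = -4*(-12*(-2))*10 = -96*10 = -4*240 = -960)
B(E, t) = 19 (B(E, t) = 7 + 12 = 19)
B(p, 1792) - 1*(-3562805) = 19 - 1*(-3562805) = 19 + 3562805 = 3562824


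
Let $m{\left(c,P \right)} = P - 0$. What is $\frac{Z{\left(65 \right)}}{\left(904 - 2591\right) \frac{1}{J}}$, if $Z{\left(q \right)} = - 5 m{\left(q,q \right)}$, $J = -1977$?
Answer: $- \frac{642525}{1687} \approx -380.87$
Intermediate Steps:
$m{\left(c,P \right)} = P$ ($m{\left(c,P \right)} = P + 0 = P$)
$Z{\left(q \right)} = - 5 q$
$\frac{Z{\left(65 \right)}}{\left(904 - 2591\right) \frac{1}{J}} = \frac{\left(-5\right) 65}{\left(904 - 2591\right) \frac{1}{-1977}} = - \frac{325}{\left(-1687\right) \left(- \frac{1}{1977}\right)} = - \frac{325}{\frac{1687}{1977}} = \left(-325\right) \frac{1977}{1687} = - \frac{642525}{1687}$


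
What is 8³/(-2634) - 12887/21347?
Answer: -22437011/28113999 ≈ -0.79807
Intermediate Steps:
8³/(-2634) - 12887/21347 = 512*(-1/2634) - 12887*1/21347 = -256/1317 - 12887/21347 = -22437011/28113999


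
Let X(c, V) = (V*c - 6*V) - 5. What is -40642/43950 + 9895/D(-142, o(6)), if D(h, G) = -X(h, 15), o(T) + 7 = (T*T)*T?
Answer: 6889136/1955775 ≈ 3.5225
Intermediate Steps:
X(c, V) = -5 - 6*V + V*c (X(c, V) = (-6*V + V*c) - 5 = -5 - 6*V + V*c)
o(T) = -7 + T³ (o(T) = -7 + (T*T)*T = -7 + T²*T = -7 + T³)
D(h, G) = 95 - 15*h (D(h, G) = -(-5 - 6*15 + 15*h) = -(-5 - 90 + 15*h) = -(-95 + 15*h) = 95 - 15*h)
-40642/43950 + 9895/D(-142, o(6)) = -40642/43950 + 9895/(95 - 15*(-142)) = -40642*1/43950 + 9895/(95 + 2130) = -20321/21975 + 9895/2225 = -20321/21975 + 9895*(1/2225) = -20321/21975 + 1979/445 = 6889136/1955775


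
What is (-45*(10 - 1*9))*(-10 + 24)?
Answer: -630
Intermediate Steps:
(-45*(10 - 1*9))*(-10 + 24) = -45*(10 - 9)*14 = -45*1*14 = -45*14 = -630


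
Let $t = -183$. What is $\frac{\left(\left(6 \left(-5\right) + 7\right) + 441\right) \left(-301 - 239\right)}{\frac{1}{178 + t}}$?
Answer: $1128600$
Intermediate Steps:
$\frac{\left(\left(6 \left(-5\right) + 7\right) + 441\right) \left(-301 - 239\right)}{\frac{1}{178 + t}} = \frac{\left(\left(6 \left(-5\right) + 7\right) + 441\right) \left(-301 - 239\right)}{\frac{1}{178 - 183}} = \frac{\left(\left(-30 + 7\right) + 441\right) \left(-540\right)}{\frac{1}{-5}} = \frac{\left(-23 + 441\right) \left(-540\right)}{- \frac{1}{5}} = 418 \left(-540\right) \left(-5\right) = \left(-225720\right) \left(-5\right) = 1128600$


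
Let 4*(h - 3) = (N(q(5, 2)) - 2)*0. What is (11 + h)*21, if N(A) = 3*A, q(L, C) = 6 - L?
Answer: 294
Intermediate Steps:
h = 3 (h = 3 + ((3*(6 - 1*5) - 2)*0)/4 = 3 + ((3*(6 - 5) - 2)*0)/4 = 3 + ((3*1 - 2)*0)/4 = 3 + ((3 - 2)*0)/4 = 3 + (1*0)/4 = 3 + (¼)*0 = 3 + 0 = 3)
(11 + h)*21 = (11 + 3)*21 = 14*21 = 294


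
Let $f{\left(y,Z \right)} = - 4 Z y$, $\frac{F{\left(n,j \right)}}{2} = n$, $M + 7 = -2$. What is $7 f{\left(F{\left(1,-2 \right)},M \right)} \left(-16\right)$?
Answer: $-8064$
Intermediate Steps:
$M = -9$ ($M = -7 - 2 = -9$)
$F{\left(n,j \right)} = 2 n$
$f{\left(y,Z \right)} = - 4 Z y$
$7 f{\left(F{\left(1,-2 \right)},M \right)} \left(-16\right) = 7 \left(\left(-4\right) \left(-9\right) 2 \cdot 1\right) \left(-16\right) = 7 \left(\left(-4\right) \left(-9\right) 2\right) \left(-16\right) = 7 \cdot 72 \left(-16\right) = 504 \left(-16\right) = -8064$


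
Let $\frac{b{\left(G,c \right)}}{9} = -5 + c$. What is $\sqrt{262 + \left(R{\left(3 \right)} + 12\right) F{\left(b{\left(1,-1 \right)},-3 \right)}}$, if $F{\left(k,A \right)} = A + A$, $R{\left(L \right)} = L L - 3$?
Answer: $\sqrt{154} \approx 12.41$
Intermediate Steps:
$R{\left(L \right)} = -3 + L^{2}$ ($R{\left(L \right)} = L^{2} - 3 = -3 + L^{2}$)
$b{\left(G,c \right)} = -45 + 9 c$ ($b{\left(G,c \right)} = 9 \left(-5 + c\right) = -45 + 9 c$)
$F{\left(k,A \right)} = 2 A$
$\sqrt{262 + \left(R{\left(3 \right)} + 12\right) F{\left(b{\left(1,-1 \right)},-3 \right)}} = \sqrt{262 + \left(\left(-3 + 3^{2}\right) + 12\right) 2 \left(-3\right)} = \sqrt{262 + \left(\left(-3 + 9\right) + 12\right) \left(-6\right)} = \sqrt{262 + \left(6 + 12\right) \left(-6\right)} = \sqrt{262 + 18 \left(-6\right)} = \sqrt{262 - 108} = \sqrt{154}$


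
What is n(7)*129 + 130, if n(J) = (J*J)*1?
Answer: 6451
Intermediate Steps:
n(J) = J² (n(J) = J²*1 = J²)
n(7)*129 + 130 = 7²*129 + 130 = 49*129 + 130 = 6321 + 130 = 6451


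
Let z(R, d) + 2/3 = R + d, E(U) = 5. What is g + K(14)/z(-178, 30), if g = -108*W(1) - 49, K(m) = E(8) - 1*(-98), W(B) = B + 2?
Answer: -166667/446 ≈ -373.69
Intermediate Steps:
W(B) = 2 + B
K(m) = 103 (K(m) = 5 - 1*(-98) = 5 + 98 = 103)
z(R, d) = -⅔ + R + d (z(R, d) = -⅔ + (R + d) = -⅔ + R + d)
g = -373 (g = -108*(2 + 1) - 49 = -108*3 - 49 = -324 - 49 = -373)
g + K(14)/z(-178, 30) = -373 + 103/(-⅔ - 178 + 30) = -373 + 103/(-446/3) = -373 + 103*(-3/446) = -373 - 309/446 = -166667/446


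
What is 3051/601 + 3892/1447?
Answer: 6753889/869647 ≈ 7.7662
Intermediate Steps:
3051/601 + 3892/1447 = 6753889/869647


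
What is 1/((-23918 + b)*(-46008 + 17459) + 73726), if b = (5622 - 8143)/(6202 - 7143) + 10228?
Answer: 941/367773901347 ≈ 2.5586e-9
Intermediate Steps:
b = 9627069/941 (b = -2521/(-941) + 10228 = -2521*(-1/941) + 10228 = 2521/941 + 10228 = 9627069/941 ≈ 10231.)
1/((-23918 + b)*(-46008 + 17459) + 73726) = 1/((-23918 + 9627069/941)*(-46008 + 17459) + 73726) = 1/(-12879769/941*(-28549) + 73726) = 1/(367704525181/941 + 73726) = 1/(367773901347/941) = 941/367773901347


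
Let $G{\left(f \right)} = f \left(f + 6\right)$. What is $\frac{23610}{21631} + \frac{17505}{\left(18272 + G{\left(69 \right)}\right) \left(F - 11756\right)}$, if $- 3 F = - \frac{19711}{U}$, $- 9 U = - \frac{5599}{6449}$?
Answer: $\frac{174672644403981255}{160029568486917761} \approx 1.0915$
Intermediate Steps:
$G{\left(f \right)} = f \left(6 + f\right)$
$U = \frac{5599}{58041}$ ($U = - \frac{\left(-5599\right) \frac{1}{6449}}{9} = \left(- \frac{1}{9}\right) \left(- \frac{5599}{6449}\right) = \frac{5599}{58041} \approx 0.096466$)
$F = \frac{381348717}{5599}$ ($F = - \frac{\left(-19711\right) \frac{1}{\frac{5599}{58041}}}{3} = - \frac{\left(-19711\right) \frac{58041}{5599}}{3} = \left(- \frac{1}{3}\right) \left(- \frac{1144046151}{5599}\right) = \frac{381348717}{5599} \approx 68110.0$)
$\frac{23610}{21631} + \frac{17505}{\left(18272 + G{\left(69 \right)}\right) \left(F - 11756\right)} = \frac{23610}{21631} + \frac{17505}{\left(18272 + 69 \left(6 + 69\right)\right) \left(\frac{381348717}{5599} - 11756\right)} = 23610 \cdot \frac{1}{21631} + \frac{17505}{\left(18272 + 69 \cdot 75\right) \frac{315526873}{5599}} = \frac{23610}{21631} + \frac{17505}{\left(18272 + 5175\right) \frac{315526873}{5599}} = \frac{23610}{21631} + \frac{17505}{23447 \cdot \frac{315526873}{5599}} = \frac{23610}{21631} + \frac{17505}{\frac{7398158591231}{5599}} = \frac{23610}{21631} + 17505 \cdot \frac{5599}{7398158591231} = \frac{23610}{21631} + \frac{98010495}{7398158591231} = \frac{174672644403981255}{160029568486917761}$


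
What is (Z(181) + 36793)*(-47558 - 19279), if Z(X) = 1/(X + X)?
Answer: -890206481079/362 ≈ -2.4591e+9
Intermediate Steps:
Z(X) = 1/(2*X)
(Z(181) + 36793)*(-47558 - 19279) = ((1/2)/181 + 36793)*(-47558 - 19279) = ((1/2)*(1/181) + 36793)*(-66837) = (1/362 + 36793)*(-66837) = (13319067/362)*(-66837) = -890206481079/362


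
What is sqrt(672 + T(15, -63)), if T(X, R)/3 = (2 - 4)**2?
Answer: 6*sqrt(19) ≈ 26.153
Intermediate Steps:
T(X, R) = 12 (T(X, R) = 3*(2 - 4)**2 = 3*(-2)**2 = 3*4 = 12)
sqrt(672 + T(15, -63)) = sqrt(672 + 12) = sqrt(684) = 6*sqrt(19)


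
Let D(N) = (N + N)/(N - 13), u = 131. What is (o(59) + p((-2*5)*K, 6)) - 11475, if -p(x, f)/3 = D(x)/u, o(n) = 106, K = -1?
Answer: -1489319/131 ≈ -11369.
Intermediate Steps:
D(N) = 2*N/(-13 + N) (D(N) = (2*N)/(-13 + N) = 2*N/(-13 + N))
p(x, f) = -6*x/(131*(-13 + x)) (p(x, f) = -3*2*x/(-13 + x)/131 = -6*x/(131*(-13 + x)))
(o(59) + p((-2*5)*K, 6)) - 11475 = (106 - 6*-2*5*(-1)/(-1703 + 131*(-2*5*(-1)))) - 11475 = (106 - 6*(-10*(-1))/(-1703 + 131*(-10*(-1)))) - 11475 = (106 - 6*10/(-1703 + 131*10)) - 11475 = (106 - 6*10/(-1703 + 1310)) - 11475 = (106 - 6*10/(-393)) - 11475 = (106 - 6*10*(-1/393)) - 11475 = (106 + 20/131) - 11475 = 13906/131 - 11475 = -1489319/131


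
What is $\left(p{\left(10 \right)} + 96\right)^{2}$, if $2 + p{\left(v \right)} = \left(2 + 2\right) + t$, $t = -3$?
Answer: $9025$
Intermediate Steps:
$p{\left(v \right)} = -1$ ($p{\left(v \right)} = -2 + \left(\left(2 + 2\right) - 3\right) = -2 + \left(4 - 3\right) = -2 + 1 = -1$)
$\left(p{\left(10 \right)} + 96\right)^{2} = \left(-1 + 96\right)^{2} = 95^{2} = 9025$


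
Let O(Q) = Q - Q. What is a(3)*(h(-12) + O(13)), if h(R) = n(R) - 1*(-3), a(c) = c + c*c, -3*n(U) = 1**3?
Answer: 32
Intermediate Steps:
n(U) = -1/3 (n(U) = -1/3*1**3 = -1/3*1 = -1/3)
a(c) = c + c**2
h(R) = 8/3 (h(R) = -1/3 - 1*(-3) = -1/3 + 3 = 8/3)
O(Q) = 0
a(3)*(h(-12) + O(13)) = (3*(1 + 3))*(8/3 + 0) = (3*4)*(8/3) = 12*(8/3) = 32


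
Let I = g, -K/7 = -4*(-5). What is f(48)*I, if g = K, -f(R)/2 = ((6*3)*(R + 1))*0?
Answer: 0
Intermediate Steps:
f(R) = 0 (f(R) = -2*(6*3)*(R + 1)*0 = -2*18*(1 + R)*0 = -2*(18 + 18*R)*0 = -2*0 = 0)
K = -140 (K = -(-28)*(-5) = -7*20 = -140)
g = -140
I = -140
f(48)*I = 0*(-140) = 0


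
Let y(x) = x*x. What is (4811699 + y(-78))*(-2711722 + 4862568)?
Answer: 10362309294418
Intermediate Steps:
y(x) = x**2
(4811699 + y(-78))*(-2711722 + 4862568) = (4811699 + (-78)**2)*(-2711722 + 4862568) = (4811699 + 6084)*2150846 = 4817783*2150846 = 10362309294418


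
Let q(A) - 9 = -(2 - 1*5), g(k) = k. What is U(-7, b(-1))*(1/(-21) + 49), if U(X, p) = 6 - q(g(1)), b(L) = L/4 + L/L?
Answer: -2056/7 ≈ -293.71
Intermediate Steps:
b(L) = 1 + L/4 (b(L) = L*(1/4) + 1 = L/4 + 1 = 1 + L/4)
q(A) = 12 (q(A) = 9 - (2 - 1*5) = 9 - (2 - 5) = 9 - 1*(-3) = 9 + 3 = 12)
U(X, p) = -6 (U(X, p) = 6 - 1*12 = 6 - 12 = -6)
U(-7, b(-1))*(1/(-21) + 49) = -6*(1/(-21) + 49) = -6*(-1/21 + 49) = -6*1028/21 = -2056/7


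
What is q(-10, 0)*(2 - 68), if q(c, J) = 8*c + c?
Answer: 5940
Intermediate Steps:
q(c, J) = 9*c
q(-10, 0)*(2 - 68) = (9*(-10))*(2 - 68) = -90*(-66) = 5940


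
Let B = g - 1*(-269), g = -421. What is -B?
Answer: 152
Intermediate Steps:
B = -152 (B = -421 - 1*(-269) = -421 + 269 = -152)
-B = -1*(-152) = 152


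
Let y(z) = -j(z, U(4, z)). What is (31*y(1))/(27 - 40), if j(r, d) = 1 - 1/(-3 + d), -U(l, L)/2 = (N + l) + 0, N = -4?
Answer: 124/39 ≈ 3.1795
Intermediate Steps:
U(l, L) = 8 - 2*l (U(l, L) = -2*((-4 + l) + 0) = -2*(-4 + l) = 8 - 2*l)
y(z) = -4/3 (y(z) = -(-4 + (8 - 2*4))/(-3 + (8 - 2*4)) = -(-4 + (8 - 8))/(-3 + (8 - 8)) = -(-4 + 0)/(-3 + 0) = -(-4)/(-3) = -(-1)*(-4)/3 = -1*4/3 = -4/3)
(31*y(1))/(27 - 40) = (31*(-4/3))/(27 - 40) = -124/3/(-13) = -124/3*(-1/13) = 124/39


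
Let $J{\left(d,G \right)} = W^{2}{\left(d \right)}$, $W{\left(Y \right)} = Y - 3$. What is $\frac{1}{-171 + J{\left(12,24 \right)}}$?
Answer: $- \frac{1}{90} \approx -0.011111$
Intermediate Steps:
$W{\left(Y \right)} = -3 + Y$ ($W{\left(Y \right)} = Y - 3 = -3 + Y$)
$J{\left(d,G \right)} = \left(-3 + d\right)^{2}$
$\frac{1}{-171 + J{\left(12,24 \right)}} = \frac{1}{-171 + \left(-3 + 12\right)^{2}} = \frac{1}{-171 + 9^{2}} = \frac{1}{-171 + 81} = \frac{1}{-90} = - \frac{1}{90}$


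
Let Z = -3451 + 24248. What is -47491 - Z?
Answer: -68288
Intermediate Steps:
Z = 20797
-47491 - Z = -47491 - 1*20797 = -47491 - 20797 = -68288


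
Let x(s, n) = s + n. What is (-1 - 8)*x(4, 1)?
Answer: -45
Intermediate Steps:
x(s, n) = n + s
(-1 - 8)*x(4, 1) = (-1 - 8)*(1 + 4) = -9*5 = -45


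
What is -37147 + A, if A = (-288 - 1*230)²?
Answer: 231177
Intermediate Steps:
A = 268324 (A = (-288 - 230)² = (-518)² = 268324)
-37147 + A = -37147 + 268324 = 231177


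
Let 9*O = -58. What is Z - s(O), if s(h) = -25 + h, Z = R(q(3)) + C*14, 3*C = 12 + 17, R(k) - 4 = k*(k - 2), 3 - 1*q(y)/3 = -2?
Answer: 3292/9 ≈ 365.78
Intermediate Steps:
O = -58/9 (O = (1/9)*(-58) = -58/9 ≈ -6.4444)
q(y) = 15 (q(y) = 9 - 3*(-2) = 9 + 6 = 15)
R(k) = 4 + k*(-2 + k) (R(k) = 4 + k*(k - 2) = 4 + k*(-2 + k))
C = 29/3 (C = (12 + 17)/3 = (1/3)*29 = 29/3 ≈ 9.6667)
Z = 1003/3 (Z = (4 + 15**2 - 2*15) + (29/3)*14 = (4 + 225 - 30) + 406/3 = 199 + 406/3 = 1003/3 ≈ 334.33)
Z - s(O) = 1003/3 - (-25 - 58/9) = 1003/3 - 1*(-283/9) = 1003/3 + 283/9 = 3292/9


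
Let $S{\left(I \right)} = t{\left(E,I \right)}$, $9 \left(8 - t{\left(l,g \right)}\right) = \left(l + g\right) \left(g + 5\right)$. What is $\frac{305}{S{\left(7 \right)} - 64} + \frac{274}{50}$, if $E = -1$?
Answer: $\frac{1143}{1600} \approx 0.71437$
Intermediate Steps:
$t{\left(l,g \right)} = 8 - \frac{\left(5 + g\right) \left(g + l\right)}{9}$ ($t{\left(l,g \right)} = 8 - \frac{\left(l + g\right) \left(g + 5\right)}{9} = 8 - \frac{\left(g + l\right) \left(5 + g\right)}{9} = 8 - \frac{\left(5 + g\right) \left(g + l\right)}{9}$)
$S{\left(I \right)} = \frac{77}{9} - \frac{4 I}{9} - \frac{I^{2}}{9}$ ($S{\left(I \right)} = 8 - \frac{5 I}{9} - - \frac{5}{9} - \frac{I^{2}}{9} - \frac{1}{9} I \left(-1\right) = 8 - \frac{5 I}{9} + \frac{5}{9} - \frac{I^{2}}{9} + \frac{I}{9} = \frac{77}{9} - \frac{4 I}{9} - \frac{I^{2}}{9}$)
$\frac{305}{S{\left(7 \right)} - 64} + \frac{274}{50} = \frac{305}{\left(\frac{77}{9} - \frac{28}{9} - \frac{7^{2}}{9}\right) - 64} + \frac{274}{50} = \frac{305}{\left(\frac{77}{9} - \frac{28}{9} - \frac{49}{9}\right) - 64} + 274 \cdot \frac{1}{50} = \frac{305}{\left(\frac{77}{9} - \frac{28}{9} - \frac{49}{9}\right) - 64} + \frac{137}{25} = \frac{305}{0 - 64} + \frac{137}{25} = \frac{305}{-64} + \frac{137}{25} = 305 \left(- \frac{1}{64}\right) + \frac{137}{25} = - \frac{305}{64} + \frac{137}{25} = \frac{1143}{1600}$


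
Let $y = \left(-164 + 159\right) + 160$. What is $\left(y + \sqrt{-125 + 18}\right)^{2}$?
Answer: $\left(155 + i \sqrt{107}\right)^{2} \approx 23918.0 + 3206.7 i$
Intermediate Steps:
$y = 155$ ($y = -5 + 160 = 155$)
$\left(y + \sqrt{-125 + 18}\right)^{2} = \left(155 + \sqrt{-125 + 18}\right)^{2} = \left(155 + \sqrt{-107}\right)^{2} = \left(155 + i \sqrt{107}\right)^{2}$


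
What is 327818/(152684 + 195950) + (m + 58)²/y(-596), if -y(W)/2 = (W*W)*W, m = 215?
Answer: 69414926089741/73808863466624 ≈ 0.94047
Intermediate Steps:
y(W) = -2*W³ (y(W) = -2*W*W*W = -2*W²*W = -2*W³)
327818/(152684 + 195950) + (m + 58)²/y(-596) = 327818/(152684 + 195950) + (215 + 58)²/((-2*(-596)³)) = 327818/348634 + 273²/((-2*(-211708736))) = 327818*(1/348634) + 74529/423417472 = 163909/174317 + 74529*(1/423417472) = 163909/174317 + 74529/423417472 = 69414926089741/73808863466624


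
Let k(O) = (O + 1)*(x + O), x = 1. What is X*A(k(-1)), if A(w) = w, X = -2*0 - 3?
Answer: 0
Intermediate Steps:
k(O) = (1 + O)**2 (k(O) = (O + 1)*(1 + O) = (1 + O)*(1 + O) = (1 + O)**2)
X = -3 (X = 0 - 3 = -3)
X*A(k(-1)) = -3*(1 + (-1)**2 + 2*(-1)) = -3*(1 + 1 - 2) = -3*0 = 0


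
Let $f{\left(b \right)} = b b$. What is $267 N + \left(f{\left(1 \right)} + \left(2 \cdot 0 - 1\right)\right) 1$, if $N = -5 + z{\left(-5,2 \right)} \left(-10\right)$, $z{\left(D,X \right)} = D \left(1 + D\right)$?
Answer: $-54735$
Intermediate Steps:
$f{\left(b \right)} = b^{2}$
$N = -205$ ($N = -5 + - 5 \left(1 - 5\right) \left(-10\right) = -5 + \left(-5\right) \left(-4\right) \left(-10\right) = -5 + 20 \left(-10\right) = -5 - 200 = -205$)
$267 N + \left(f{\left(1 \right)} + \left(2 \cdot 0 - 1\right)\right) 1 = 267 \left(-205\right) + \left(1^{2} + \left(2 \cdot 0 - 1\right)\right) 1 = -54735 + \left(1 + \left(0 - 1\right)\right) 1 = -54735 + \left(1 - 1\right) 1 = -54735 + 0 \cdot 1 = -54735 + 0 = -54735$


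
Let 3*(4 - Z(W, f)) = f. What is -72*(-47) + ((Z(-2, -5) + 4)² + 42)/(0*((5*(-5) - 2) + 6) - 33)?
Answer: 1003829/297 ≈ 3379.9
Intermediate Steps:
Z(W, f) = 4 - f/3
-72*(-47) + ((Z(-2, -5) + 4)² + 42)/(0*((5*(-5) - 2) + 6) - 33) = -72*(-47) + (((4 - ⅓*(-5)) + 4)² + 42)/(0*((5*(-5) - 2) + 6) - 33) = 3384 + (((4 + 5/3) + 4)² + 42)/(0*((-25 - 2) + 6) - 33) = 3384 + ((17/3 + 4)² + 42)/(0*(-27 + 6) - 33) = 3384 + ((29/3)² + 42)/(0*(-21) - 33) = 3384 + (841/9 + 42)/(0 - 33) = 3384 + (1219/9)/(-33) = 3384 + (1219/9)*(-1/33) = 3384 - 1219/297 = 1003829/297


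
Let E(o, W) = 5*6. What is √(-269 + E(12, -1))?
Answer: I*√239 ≈ 15.46*I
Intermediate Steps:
E(o, W) = 30
√(-269 + E(12, -1)) = √(-269 + 30) = √(-239) = I*√239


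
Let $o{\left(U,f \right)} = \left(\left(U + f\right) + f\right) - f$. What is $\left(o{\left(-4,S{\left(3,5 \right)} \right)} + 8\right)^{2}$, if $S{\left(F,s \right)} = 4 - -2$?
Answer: $100$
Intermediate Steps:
$S{\left(F,s \right)} = 6$ ($S{\left(F,s \right)} = 4 + 2 = 6$)
$o{\left(U,f \right)} = U + f$ ($o{\left(U,f \right)} = \left(U + 2 f\right) - f = U + f$)
$\left(o{\left(-4,S{\left(3,5 \right)} \right)} + 8\right)^{2} = \left(\left(-4 + 6\right) + 8\right)^{2} = \left(2 + 8\right)^{2} = 10^{2} = 100$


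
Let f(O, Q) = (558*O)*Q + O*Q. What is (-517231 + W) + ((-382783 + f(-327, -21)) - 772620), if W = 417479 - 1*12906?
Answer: 2570592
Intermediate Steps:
W = 404573 (W = 417479 - 12906 = 404573)
f(O, Q) = 559*O*Q (f(O, Q) = 558*O*Q + O*Q = 559*O*Q)
(-517231 + W) + ((-382783 + f(-327, -21)) - 772620) = (-517231 + 404573) + ((-382783 + 559*(-327)*(-21)) - 772620) = -112658 + ((-382783 + 3838653) - 772620) = -112658 + (3455870 - 772620) = -112658 + 2683250 = 2570592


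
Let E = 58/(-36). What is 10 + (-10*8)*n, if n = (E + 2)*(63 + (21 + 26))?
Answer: -30710/9 ≈ -3412.2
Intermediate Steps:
E = -29/18 (E = 58*(-1/36) = -29/18 ≈ -1.6111)
n = 385/9 (n = (-29/18 + 2)*(63 + (21 + 26)) = 7*(63 + 47)/18 = (7/18)*110 = 385/9 ≈ 42.778)
10 + (-10*8)*n = 10 - 10*8*(385/9) = 10 - 80*385/9 = 10 - 30800/9 = -30710/9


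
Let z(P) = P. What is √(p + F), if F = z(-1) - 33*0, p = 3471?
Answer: √3470 ≈ 58.907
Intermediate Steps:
F = -1 (F = -1 - 33*0 = -1 + 0 = -1)
√(p + F) = √(3471 - 1) = √3470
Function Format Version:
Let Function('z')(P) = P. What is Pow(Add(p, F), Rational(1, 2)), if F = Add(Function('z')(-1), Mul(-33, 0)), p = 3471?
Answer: Pow(3470, Rational(1, 2)) ≈ 58.907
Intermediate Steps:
F = -1 (F = Add(-1, Mul(-33, 0)) = Add(-1, 0) = -1)
Pow(Add(p, F), Rational(1, 2)) = Pow(Add(3471, -1), Rational(1, 2)) = Pow(3470, Rational(1, 2))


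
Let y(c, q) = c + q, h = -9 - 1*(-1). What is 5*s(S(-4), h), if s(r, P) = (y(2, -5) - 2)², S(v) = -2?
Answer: 125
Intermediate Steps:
h = -8 (h = -9 + 1 = -8)
s(r, P) = 25 (s(r, P) = ((2 - 5) - 2)² = (-3 - 2)² = (-5)² = 25)
5*s(S(-4), h) = 5*25 = 125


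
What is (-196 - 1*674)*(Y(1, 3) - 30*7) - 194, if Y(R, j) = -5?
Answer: 186856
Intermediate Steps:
(-196 - 1*674)*(Y(1, 3) - 30*7) - 194 = (-196 - 1*674)*(-5 - 30*7) - 194 = (-196 - 674)*(-5 - 10*21) - 194 = -870*(-5 - 210) - 194 = -870*(-215) - 194 = 187050 - 194 = 186856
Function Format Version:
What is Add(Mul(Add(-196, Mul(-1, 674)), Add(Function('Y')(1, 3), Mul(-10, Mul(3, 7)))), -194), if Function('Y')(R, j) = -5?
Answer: 186856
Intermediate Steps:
Add(Mul(Add(-196, Mul(-1, 674)), Add(Function('Y')(1, 3), Mul(-10, Mul(3, 7)))), -194) = Add(Mul(Add(-196, Mul(-1, 674)), Add(-5, Mul(-10, Mul(3, 7)))), -194) = Add(Mul(Add(-196, -674), Add(-5, Mul(-10, 21))), -194) = Add(Mul(-870, Add(-5, -210)), -194) = Add(Mul(-870, -215), -194) = Add(187050, -194) = 186856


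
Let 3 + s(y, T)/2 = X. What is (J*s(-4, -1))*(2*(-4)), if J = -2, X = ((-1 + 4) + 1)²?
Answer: 416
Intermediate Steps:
X = 16 (X = (3 + 1)² = 4² = 16)
s(y, T) = 26 (s(y, T) = -6 + 2*16 = -6 + 32 = 26)
(J*s(-4, -1))*(2*(-4)) = (-2*26)*(2*(-4)) = -52*(-8) = 416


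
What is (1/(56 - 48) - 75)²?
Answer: 358801/64 ≈ 5606.3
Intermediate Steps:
(1/(56 - 48) - 75)² = (1/8 - 75)² = (⅛ - 75)² = (-599/8)² = 358801/64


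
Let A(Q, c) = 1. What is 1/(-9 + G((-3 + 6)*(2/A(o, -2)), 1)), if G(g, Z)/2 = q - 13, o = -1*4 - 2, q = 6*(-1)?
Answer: -1/47 ≈ -0.021277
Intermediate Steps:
q = -6
o = -6 (o = -4 - 2 = -6)
G(g, Z) = -38 (G(g, Z) = 2*(-6 - 13) = 2*(-19) = -38)
1/(-9 + G((-3 + 6)*(2/A(o, -2)), 1)) = 1/(-9 - 38) = 1/(-47) = -1/47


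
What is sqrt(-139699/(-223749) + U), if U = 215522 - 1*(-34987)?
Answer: 2*sqrt(348372705216585)/74583 ≈ 500.51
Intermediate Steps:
U = 250509 (U = 215522 + 34987 = 250509)
sqrt(-139699/(-223749) + U) = sqrt(-139699/(-223749) + 250509) = sqrt(-139699*(-1/223749) + 250509) = sqrt(139699/223749 + 250509) = sqrt(56051277940/223749) = 2*sqrt(348372705216585)/74583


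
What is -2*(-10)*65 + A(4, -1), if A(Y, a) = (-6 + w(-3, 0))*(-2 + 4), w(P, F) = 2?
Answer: 1292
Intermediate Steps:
A(Y, a) = -8 (A(Y, a) = (-6 + 2)*(-2 + 4) = -4*2 = -8)
-2*(-10)*65 + A(4, -1) = -2*(-10)*65 - 8 = 20*65 - 8 = 1300 - 8 = 1292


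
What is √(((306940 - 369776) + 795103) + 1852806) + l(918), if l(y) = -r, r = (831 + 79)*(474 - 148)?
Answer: -296660 + √2585073 ≈ -2.9505e+5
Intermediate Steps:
r = 296660 (r = 910*326 = 296660)
l(y) = -296660 (l(y) = -1*296660 = -296660)
√(((306940 - 369776) + 795103) + 1852806) + l(918) = √(((306940 - 369776) + 795103) + 1852806) - 296660 = √((-62836 + 795103) + 1852806) - 296660 = √(732267 + 1852806) - 296660 = √2585073 - 296660 = -296660 + √2585073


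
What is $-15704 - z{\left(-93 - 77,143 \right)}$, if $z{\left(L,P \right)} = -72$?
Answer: $-15632$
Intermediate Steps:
$-15704 - z{\left(-93 - 77,143 \right)} = -15704 - -72 = -15704 + 72 = -15632$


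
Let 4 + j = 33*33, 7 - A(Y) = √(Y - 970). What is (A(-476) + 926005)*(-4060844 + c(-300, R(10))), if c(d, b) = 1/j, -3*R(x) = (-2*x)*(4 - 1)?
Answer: -4080023446502868/1085 + 4406015739*I*√1446/1085 ≈ -3.7604e+12 + 1.5442e+8*I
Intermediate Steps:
A(Y) = 7 - √(-970 + Y) (A(Y) = 7 - √(Y - 970) = 7 - √(-970 + Y))
j = 1085 (j = -4 + 33*33 = -4 + 1089 = 1085)
R(x) = 2*x (R(x) = -(-2*x)*(4 - 1)/3 = -(-2*x)*3/3 = -(-2)*x = 2*x)
c(d, b) = 1/1085
(A(-476) + 926005)*(-4060844 + c(-300, R(10))) = ((7 - √(-970 - 476)) + 926005)*(-4060844 + 1/1085) = ((7 - √(-1446)) + 926005)*(-4406015739/1085) = ((7 - I*√1446) + 926005)*(-4406015739/1085) = (926012 - I*√1446)*(-4406015739/1085) = -4080023446502868/1085 + 4406015739*I*√1446/1085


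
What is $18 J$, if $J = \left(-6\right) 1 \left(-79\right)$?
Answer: $8532$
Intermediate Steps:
$J = 474$ ($J = \left(-6\right) \left(-79\right) = 474$)
$18 J = 18 \cdot 474 = 8532$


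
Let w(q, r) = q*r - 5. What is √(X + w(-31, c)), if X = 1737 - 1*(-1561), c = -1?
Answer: 2*√831 ≈ 57.654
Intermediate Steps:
w(q, r) = -5 + q*r
X = 3298 (X = 1737 + 1561 = 3298)
√(X + w(-31, c)) = √(3298 + (-5 - 31*(-1))) = √(3298 + (-5 + 31)) = √(3298 + 26) = √3324 = 2*√831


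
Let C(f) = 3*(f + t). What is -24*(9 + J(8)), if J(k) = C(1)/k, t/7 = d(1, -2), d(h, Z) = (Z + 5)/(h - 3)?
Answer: -261/2 ≈ -130.50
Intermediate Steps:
d(h, Z) = (5 + Z)/(-3 + h)
t = -21/2 (t = 7*((5 - 2)/(-3 + 1)) = 7*(3/(-2)) = 7*(-½*3) = 7*(-3/2) = -21/2 ≈ -10.500)
C(f) = -63/2 + 3*f (C(f) = 3*(f - 21/2) = 3*(-21/2 + f) = -63/2 + 3*f)
J(k) = -57/(2*k) (J(k) = (-63/2 + 3*1)/k = (-63/2 + 3)/k = -57/(2*k))
-24*(9 + J(8)) = -24*(9 - 57/2/8) = -24*(9 - 57/2*⅛) = -24*(9 - 57/16) = -24*87/16 = -261/2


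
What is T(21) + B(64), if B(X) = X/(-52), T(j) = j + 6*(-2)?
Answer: 101/13 ≈ 7.7692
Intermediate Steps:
T(j) = -12 + j (T(j) = j - 12 = -12 + j)
B(X) = -X/52 (B(X) = X*(-1/52) = -X/52)
T(21) + B(64) = (-12 + 21) - 1/52*64 = 9 - 16/13 = 101/13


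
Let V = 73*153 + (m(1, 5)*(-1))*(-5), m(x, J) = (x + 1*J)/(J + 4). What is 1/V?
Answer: 3/33517 ≈ 8.9507e-5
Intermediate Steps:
m(x, J) = (J + x)/(4 + J) (m(x, J) = (x + J)/(4 + J) = (J + x)/(4 + J))
V = 33517/3 (V = 73*153 + (((5 + 1)/(4 + 5))*(-1))*(-5) = 11169 + ((6/9)*(-1))*(-5) = 11169 + (((⅑)*6)*(-1))*(-5) = 11169 + ((⅔)*(-1))*(-5) = 11169 - ⅔*(-5) = 11169 + 10/3 = 33517/3 ≈ 11172.)
1/V = 1/(33517/3) = 3/33517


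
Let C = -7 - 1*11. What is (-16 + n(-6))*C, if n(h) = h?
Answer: 396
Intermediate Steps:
C = -18 (C = -7 - 11 = -18)
(-16 + n(-6))*C = (-16 - 6)*(-18) = -22*(-18) = 396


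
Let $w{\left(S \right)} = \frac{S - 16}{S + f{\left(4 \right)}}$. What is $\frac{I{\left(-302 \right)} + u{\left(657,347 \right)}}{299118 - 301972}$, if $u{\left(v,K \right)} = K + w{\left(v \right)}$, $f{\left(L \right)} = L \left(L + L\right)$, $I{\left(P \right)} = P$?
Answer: $- \frac{15823}{983203} \approx -0.016093$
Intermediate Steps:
$f{\left(L \right)} = 2 L^{2}$ ($f{\left(L \right)} = L 2 L = 2 L^{2}$)
$w{\left(S \right)} = \frac{-16 + S}{32 + S}$ ($w{\left(S \right)} = \frac{S - 16}{S + 2 \cdot 4^{2}} = \frac{-16 + S}{S + 2 \cdot 16} = \frac{-16 + S}{S + 32} = \frac{-16 + S}{32 + S}$)
$u{\left(v,K \right)} = K + \frac{-16 + v}{32 + v}$
$\frac{I{\left(-302 \right)} + u{\left(657,347 \right)}}{299118 - 301972} = \frac{-302 + \frac{-16 + 657 + 347 \left(32 + 657\right)}{32 + 657}}{299118 - 301972} = \frac{-302 + \frac{-16 + 657 + 347 \cdot 689}{689}}{-2854} = \left(-302 + \frac{-16 + 657 + 239083}{689}\right) \left(- \frac{1}{2854}\right) = \left(-302 + \frac{1}{689} \cdot 239724\right) \left(- \frac{1}{2854}\right) = \left(-302 + \frac{239724}{689}\right) \left(- \frac{1}{2854}\right) = \frac{31646}{689} \left(- \frac{1}{2854}\right) = - \frac{15823}{983203}$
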